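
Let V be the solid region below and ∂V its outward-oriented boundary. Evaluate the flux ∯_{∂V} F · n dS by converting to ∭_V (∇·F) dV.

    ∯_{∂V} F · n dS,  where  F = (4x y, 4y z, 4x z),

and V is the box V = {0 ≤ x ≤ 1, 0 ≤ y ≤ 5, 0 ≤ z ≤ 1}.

By the divergence theorem,

    ∯_{∂V} F · n dS = ∭_V (∇ · F) dV.

Compute the divergence:
    ∇ · F = ∂F_x/∂x + ∂F_y/∂y + ∂F_z/∂z = 4y + 4z + 4x = 4x + 4y + 4z.

V is a rectangular box, so dV = dx dy dz with 0 ≤ x ≤ 1, 0 ≤ y ≤ 5, 0 ≤ z ≤ 1.

Integrate (4x + 4y + 4z) over V as an iterated integral:

    ∭_V (∇·F) dV = ∫_0^{1} ∫_0^{5} ∫_0^{1} (4x + 4y + 4z) dz dy dx.

Inner (z from 0 to 1): 4x + 4y + 2.
Middle (y from 0 to 5): 20x + 60.
Outer (x from 0 to 1): 70.

Therefore ∯_{∂V} F · n dS = 70.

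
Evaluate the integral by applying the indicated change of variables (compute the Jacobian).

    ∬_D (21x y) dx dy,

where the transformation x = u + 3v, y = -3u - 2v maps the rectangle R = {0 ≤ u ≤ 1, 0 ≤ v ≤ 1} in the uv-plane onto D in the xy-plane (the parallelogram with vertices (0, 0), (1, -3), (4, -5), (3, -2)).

Compute the Jacobian determinant of (x, y) with respect to (u, v):

    ∂(x,y)/∂(u,v) = | 1  3 | = (1)(-2) - (3)(-3) = 7.
                   | -3  -2 |

Its absolute value is |J| = 7 (the area scaling factor).

Substituting x = u + 3v, y = -3u - 2v into the integrand,

    21x y → -63u^2 - 231u v - 126v^2,

so the integral becomes

    ∬_R (-63u^2 - 231u v - 126v^2) · |J| du dv = ∫_0^1 ∫_0^1 (-441u^2 - 1617u v - 882v^2) dv du.

Inner (v): -441u^2 - 1617u/2 - 294.
Outer (u): -3381/4.

Therefore ∬_D (21x y) dx dy = -3381/4.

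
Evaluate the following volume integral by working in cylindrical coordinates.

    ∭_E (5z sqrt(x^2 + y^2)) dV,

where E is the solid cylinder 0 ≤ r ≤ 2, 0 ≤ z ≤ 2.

In cylindrical coordinates, x = r cos(θ), y = r sin(θ), z = z, and dV = r dr dθ dz.

The integrand becomes 5r z, so

    ∭_E (5z sqrt(x^2 + y^2)) dV = ∫_{0}^{2π} ∫_{0}^{2} ∫_{0}^{2} (5r z) · r dz dr dθ.

Inner (z): 10r^2.
Middle (r from 0 to 2): 80/3.
Outer (θ): 160π/3.

Therefore the triple integral equals 160π/3.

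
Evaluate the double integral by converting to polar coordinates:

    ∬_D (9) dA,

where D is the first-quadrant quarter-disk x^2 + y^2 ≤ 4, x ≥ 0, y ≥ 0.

The region D is 0 ≤ r ≤ 2, 0 ≤ θ ≤ π/2 in polar coordinates, where x = r cos(θ), y = r sin(θ), and dA = r dr dθ.

Under the substitution, the integrand becomes 9, so

    ∬_D (9) dA = ∫_{0}^{π/2} ∫_{0}^{2} (9) · r dr dθ.

Inner integral (in r): ∫_{0}^{2} (9) · r dr = 18.

Outer integral (in θ): ∫_{0}^{π/2} (18) dθ = 9π.

Therefore ∬_D (9) dA = 9π.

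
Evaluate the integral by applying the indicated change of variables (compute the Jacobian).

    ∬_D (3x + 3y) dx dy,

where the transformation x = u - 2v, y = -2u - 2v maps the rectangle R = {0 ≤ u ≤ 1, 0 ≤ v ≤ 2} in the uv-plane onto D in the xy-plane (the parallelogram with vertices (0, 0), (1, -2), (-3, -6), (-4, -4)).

Compute the Jacobian determinant of (x, y) with respect to (u, v):

    ∂(x,y)/∂(u,v) = | 1  -2 | = (1)(-2) - (-2)(-2) = -6.
                   | -2  -2 |

Its absolute value is |J| = 6 (the area scaling factor).

Substituting x = u - 2v, y = -2u - 2v into the integrand,

    3x + 3y → -3u - 12v,

so the integral becomes

    ∬_R (-3u - 12v) · |J| du dv = ∫_0^1 ∫_0^2 (-18u - 72v) dv du.

Inner (v): -36u - 144.
Outer (u): -162.

Therefore ∬_D (3x + 3y) dx dy = -162.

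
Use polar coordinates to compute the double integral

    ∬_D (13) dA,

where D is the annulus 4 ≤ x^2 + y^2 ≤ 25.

The region D is 2 ≤ r ≤ 5, 0 ≤ θ ≤ 2π in polar coordinates, where x = r cos(θ), y = r sin(θ), and dA = r dr dθ.

Under the substitution, the integrand becomes 13, so

    ∬_D (13) dA = ∫_{0}^{2π} ∫_{2}^{5} (13) · r dr dθ.

Inner integral (in r): ∫_{2}^{5} (13) · r dr = 273/2.

Outer integral (in θ): ∫_{0}^{2π} (273/2) dθ = 273π.

Therefore ∬_D (13) dA = 273π.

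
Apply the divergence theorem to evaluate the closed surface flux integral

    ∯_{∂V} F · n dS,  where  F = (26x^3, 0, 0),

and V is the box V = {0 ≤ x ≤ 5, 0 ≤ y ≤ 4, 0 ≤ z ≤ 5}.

By the divergence theorem,

    ∯_{∂V} F · n dS = ∭_V (∇ · F) dV.

Compute the divergence:
    ∇ · F = ∂F_x/∂x + ∂F_y/∂y + ∂F_z/∂z = 78x^2 + 0 + 0 = 78x^2.

V is a rectangular box, so dV = dx dy dz with 0 ≤ x ≤ 5, 0 ≤ y ≤ 4, 0 ≤ z ≤ 5.

Integrate (78x^2) over V as an iterated integral:

    ∭_V (∇·F) dV = ∫_0^{5} ∫_0^{4} ∫_0^{5} (78x^2) dz dy dx.

Inner (z from 0 to 5): 390x^2.
Middle (y from 0 to 4): 1560x^2.
Outer (x from 0 to 5): 65000.

Therefore ∯_{∂V} F · n dS = 65000.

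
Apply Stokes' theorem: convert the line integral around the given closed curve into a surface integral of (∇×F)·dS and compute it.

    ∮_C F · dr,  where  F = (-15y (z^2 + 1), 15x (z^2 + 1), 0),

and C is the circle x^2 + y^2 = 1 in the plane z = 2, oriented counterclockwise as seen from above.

Let S be the flat disk x^2 + y^2 ≤ 1 in the plane z = 2, with upward unit normal n̂ = ẑ. By Stokes' theorem,

    ∮_C F · dr = ∬_S (∇ × F) · n̂ dS = ∬_D (curl F)_z dA,

where D is the disk x^2 + y^2 ≤ 1.

Compute the curl of F = (-15y (z^2 + 1), 15x (z^2 + 1), 0):
    (∇ × F)_x = ∂F_z/∂y - ∂F_y/∂z = -30x z,
    (∇ × F)_y = ∂F_x/∂z - ∂F_z/∂x = -30y z,
    (∇ × F)_z = ∂F_y/∂x - ∂F_x/∂y = 30z^2 + 30.

On z = 2, (curl F)_z = 150.

Convert to polar (x = r cos θ, y = r sin θ, dA = r dr dθ); the integrand becomes 150, so

    ∬_D (curl F)_z dA = ∫_0^{2π} ∫_0^{1} (150) · r dr dθ.

Inner (r from 0 to 1): 75.
Outer (θ from 0 to 2π): 150π.

Therefore ∮_C F · dr = 150π.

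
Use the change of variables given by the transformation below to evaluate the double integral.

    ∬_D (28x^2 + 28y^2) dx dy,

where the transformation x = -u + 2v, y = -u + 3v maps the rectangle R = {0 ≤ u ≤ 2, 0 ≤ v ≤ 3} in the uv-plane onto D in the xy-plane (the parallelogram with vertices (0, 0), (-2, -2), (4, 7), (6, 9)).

Compute the Jacobian determinant of (x, y) with respect to (u, v):

    ∂(x,y)/∂(u,v) = | -1  2 | = (-1)(3) - (2)(-1) = -1.
                   | -1  3 |

Its absolute value is |J| = 1 (the area scaling factor).

Substituting x = -u + 2v, y = -u + 3v into the integrand,

    28x^2 + 28y^2 → 56u^2 - 280u v + 364v^2,

so the integral becomes

    ∬_R (56u^2 - 280u v + 364v^2) · |J| du dv = ∫_0^2 ∫_0^3 (56u^2 - 280u v + 364v^2) dv du.

Inner (v): 168u^2 - 1260u + 3276.
Outer (u): 4480.

Therefore ∬_D (28x^2 + 28y^2) dx dy = 4480.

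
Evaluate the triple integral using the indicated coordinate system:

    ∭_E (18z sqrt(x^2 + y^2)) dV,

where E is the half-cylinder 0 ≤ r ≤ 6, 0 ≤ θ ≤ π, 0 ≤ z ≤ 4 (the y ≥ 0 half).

In cylindrical coordinates, x = r cos(θ), y = r sin(θ), z = z, and dV = r dr dθ dz.

The integrand becomes 18r z, so

    ∭_E (18z sqrt(x^2 + y^2)) dV = ∫_{0}^{π} ∫_{0}^{6} ∫_{0}^{4} (18r z) · r dz dr dθ.

Inner (z): 144r^2.
Middle (r from 0 to 6): 10368.
Outer (θ): 10368π.

Therefore the triple integral equals 10368π.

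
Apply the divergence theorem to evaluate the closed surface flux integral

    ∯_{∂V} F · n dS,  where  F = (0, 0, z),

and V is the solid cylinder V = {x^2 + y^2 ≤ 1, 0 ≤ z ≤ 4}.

By the divergence theorem,

    ∯_{∂V} F · n dS = ∭_V (∇ · F) dV.

Compute the divergence:
    ∇ · F = ∂F_x/∂x + ∂F_y/∂y + ∂F_z/∂z = 0 + 0 + 1 = 1.

In cylindrical coordinates, x = r cos(θ), y = r sin(θ), z = z, dV = r dr dθ dz, with 0 ≤ r ≤ 1, 0 ≤ θ ≤ 2π, 0 ≤ z ≤ 4.

The integrand, after substitution and multiplying by the volume element, becomes (1) · r, so

    ∭_V (∇·F) dV = ∫_0^{2π} ∫_0^{1} ∫_0^{4} (1) · r dz dr dθ.

Inner (z from 0 to 4): 4r.
Middle (r from 0 to 1): 2.
Outer (θ from 0 to 2π): 4π.

Therefore ∯_{∂V} F · n dS = 4π.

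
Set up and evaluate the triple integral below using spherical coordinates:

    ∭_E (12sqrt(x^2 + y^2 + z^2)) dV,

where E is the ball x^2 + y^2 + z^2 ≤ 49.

In spherical coordinates, x = ρ sin(φ) cos(θ), y = ρ sin(φ) sin(θ), z = ρ cos(φ), and dV = ρ^2 sin(φ) dρ dφ dθ.

The integrand becomes 12ρ, so

    ∭_E (12sqrt(x^2 + y^2 + z^2)) dV = ∫_{0}^{2π} ∫_{0}^{π} ∫_{0}^{7} (12ρ) · ρ^2 sin(φ) dρ dφ dθ.

Inner (ρ): 7203sin(φ).
Middle (φ): 14406.
Outer (θ): 28812π.

Therefore the triple integral equals 28812π.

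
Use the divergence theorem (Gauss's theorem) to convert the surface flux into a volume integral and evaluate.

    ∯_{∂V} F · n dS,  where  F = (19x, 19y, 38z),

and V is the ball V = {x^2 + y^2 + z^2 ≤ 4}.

By the divergence theorem,

    ∯_{∂V} F · n dS = ∭_V (∇ · F) dV.

Compute the divergence:
    ∇ · F = ∂F_x/∂x + ∂F_y/∂y + ∂F_z/∂z = 19 + 19 + 38 = 76.

In spherical coordinates, x = ρ sin(φ) cos(θ), y = ρ sin(φ) sin(θ), z = ρ cos(φ), dV = ρ^2 sin(φ) dρ dφ dθ, with 0 ≤ ρ ≤ 2, 0 ≤ φ ≤ π, 0 ≤ θ ≤ 2π.

The integrand, after substitution and multiplying by the volume element, becomes (76) · ρ^2 sin(φ), so

    ∭_V (∇·F) dV = ∫_0^{2π} ∫_0^{π} ∫_0^{2} (76) · ρ^2 sin(φ) dρ dφ dθ.

Inner (ρ from 0 to 2): 608sin(φ)/3.
Middle (φ from 0 to π): 1216/3.
Outer (θ from 0 to 2π): 2432π/3.

Therefore ∯_{∂V} F · n dS = 2432π/3.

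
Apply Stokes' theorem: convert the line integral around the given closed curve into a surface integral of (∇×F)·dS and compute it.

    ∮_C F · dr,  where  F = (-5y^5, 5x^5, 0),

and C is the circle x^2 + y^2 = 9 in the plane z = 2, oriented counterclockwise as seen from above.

Let S be the flat disk x^2 + y^2 ≤ 9 in the plane z = 2, with upward unit normal n̂ = ẑ. By Stokes' theorem,

    ∮_C F · dr = ∬_S (∇ × F) · n̂ dS = ∬_D (curl F)_z dA,

where D is the disk x^2 + y^2 ≤ 9.

Compute the curl of F = (-5y^5, 5x^5, 0):
    (∇ × F)_x = ∂F_z/∂y - ∂F_y/∂z = 0,
    (∇ × F)_y = ∂F_x/∂z - ∂F_z/∂x = 0,
    (∇ × F)_z = ∂F_y/∂x - ∂F_x/∂y = 25x^4 + 25y^4.

On z = 2, (curl F)_z = 25x^4 + 25y^4.

Convert to polar (x = r cos θ, y = r sin θ, dA = r dr dθ); the integrand becomes 25r^4(sin(θ)^4 + cos(θ)^4), so

    ∬_D (curl F)_z dA = ∫_0^{2π} ∫_0^{3} (25r^4(sin(θ)^4 + cos(θ)^4)) · r dr dθ.

Inner (r from 0 to 3): 6075sin(θ)^4/2 + 6075cos(θ)^4/2.
Outer (θ from 0 to 2π): 18225π/4.

Therefore ∮_C F · dr = 18225π/4.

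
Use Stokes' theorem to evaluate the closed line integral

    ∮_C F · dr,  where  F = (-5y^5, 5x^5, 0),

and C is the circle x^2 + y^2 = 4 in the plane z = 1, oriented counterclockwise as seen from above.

Let S be the flat disk x^2 + y^2 ≤ 4 in the plane z = 1, with upward unit normal n̂ = ẑ. By Stokes' theorem,

    ∮_C F · dr = ∬_S (∇ × F) · n̂ dS = ∬_D (curl F)_z dA,

where D is the disk x^2 + y^2 ≤ 4.

Compute the curl of F = (-5y^5, 5x^5, 0):
    (∇ × F)_x = ∂F_z/∂y - ∂F_y/∂z = 0,
    (∇ × F)_y = ∂F_x/∂z - ∂F_z/∂x = 0,
    (∇ × F)_z = ∂F_y/∂x - ∂F_x/∂y = 25x^4 + 25y^4.

On z = 1, (curl F)_z = 25x^4 + 25y^4.

Convert to polar (x = r cos θ, y = r sin θ, dA = r dr dθ); the integrand becomes 25r^4(sin(θ)^4 + cos(θ)^4), so

    ∬_D (curl F)_z dA = ∫_0^{2π} ∫_0^{2} (25r^4(sin(θ)^4 + cos(θ)^4)) · r dr dθ.

Inner (r from 0 to 2): 800sin(θ)^4/3 + 800cos(θ)^4/3.
Outer (θ from 0 to 2π): 400π.

Therefore ∮_C F · dr = 400π.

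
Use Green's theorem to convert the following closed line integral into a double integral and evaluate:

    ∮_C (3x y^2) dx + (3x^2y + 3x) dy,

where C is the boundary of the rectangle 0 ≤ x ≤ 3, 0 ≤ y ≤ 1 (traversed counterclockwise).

Green's theorem converts the closed line integral into a double integral over the enclosed region D:

    ∮_C P dx + Q dy = ∬_D (∂Q/∂x - ∂P/∂y) dA.

Here P = 3x y^2, Q = 3x^2y + 3x, so

    ∂Q/∂x = 6x y + 3,    ∂P/∂y = 6x y,
    ∂Q/∂x - ∂P/∂y = 3.

D is the region 0 ≤ x ≤ 3, 0 ≤ y ≤ 1. Evaluating the double integral:

    ∬_D (3) dA = ∫_0^{3} ∫_0^{1} (3) dy dx.

Inner (y from 0 to 1): 3.
Outer (x from 0 to 3): 9.

Therefore ∮_C P dx + Q dy = 9.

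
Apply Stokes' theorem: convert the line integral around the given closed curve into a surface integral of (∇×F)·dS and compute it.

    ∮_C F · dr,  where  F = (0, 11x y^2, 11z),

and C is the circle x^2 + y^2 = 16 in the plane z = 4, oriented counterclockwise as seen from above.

Let S be the flat disk x^2 + y^2 ≤ 16 in the plane z = 4, with upward unit normal n̂ = ẑ. By Stokes' theorem,

    ∮_C F · dr = ∬_S (∇ × F) · n̂ dS = ∬_D (curl F)_z dA,

where D is the disk x^2 + y^2 ≤ 16.

Compute the curl of F = (0, 11x y^2, 11z):
    (∇ × F)_x = ∂F_z/∂y - ∂F_y/∂z = 0,
    (∇ × F)_y = ∂F_x/∂z - ∂F_z/∂x = 0,
    (∇ × F)_z = ∂F_y/∂x - ∂F_x/∂y = 11y^2.

On z = 4, (curl F)_z = 11y^2.

Convert to polar (x = r cos θ, y = r sin θ, dA = r dr dθ); the integrand becomes 11r^2sin(θ)^2, so

    ∬_D (curl F)_z dA = ∫_0^{2π} ∫_0^{4} (11r^2sin(θ)^2) · r dr dθ.

Inner (r from 0 to 4): 704sin(θ)^2.
Outer (θ from 0 to 2π): 704π.

Therefore ∮_C F · dr = 704π.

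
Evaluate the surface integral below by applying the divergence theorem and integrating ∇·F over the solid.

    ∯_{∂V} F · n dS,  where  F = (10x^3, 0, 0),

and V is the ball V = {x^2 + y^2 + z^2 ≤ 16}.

By the divergence theorem,

    ∯_{∂V} F · n dS = ∭_V (∇ · F) dV.

Compute the divergence:
    ∇ · F = ∂F_x/∂x + ∂F_y/∂y + ∂F_z/∂z = 30x^2 + 0 + 0 = 30x^2.

In spherical coordinates, x = ρ sin(φ) cos(θ), y = ρ sin(φ) sin(θ), z = ρ cos(φ), dV = ρ^2 sin(φ) dρ dφ dθ, with 0 ≤ ρ ≤ 4, 0 ≤ φ ≤ π, 0 ≤ θ ≤ 2π.

The integrand, after substitution and multiplying by the volume element, becomes (30ρ^2sin(φ)^2cos(θ)^2) · ρ^2 sin(φ), so

    ∭_V (∇·F) dV = ∫_0^{2π} ∫_0^{π} ∫_0^{4} (30ρ^2sin(φ)^2cos(θ)^2) · ρ^2 sin(φ) dρ dφ dθ.

Inner (ρ from 0 to 4): 6144sin(φ)^3cos(θ)^2.
Middle (φ from 0 to π): 8192cos(θ)^2.
Outer (θ from 0 to 2π): 8192π.

Therefore ∯_{∂V} F · n dS = 8192π.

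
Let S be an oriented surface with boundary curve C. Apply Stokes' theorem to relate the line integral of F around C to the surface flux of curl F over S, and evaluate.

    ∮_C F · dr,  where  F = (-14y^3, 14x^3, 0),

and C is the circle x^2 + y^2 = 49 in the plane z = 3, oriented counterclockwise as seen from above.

Let S be the flat disk x^2 + y^2 ≤ 49 in the plane z = 3, with upward unit normal n̂ = ẑ. By Stokes' theorem,

    ∮_C F · dr = ∬_S (∇ × F) · n̂ dS = ∬_D (curl F)_z dA,

where D is the disk x^2 + y^2 ≤ 49.

Compute the curl of F = (-14y^3, 14x^3, 0):
    (∇ × F)_x = ∂F_z/∂y - ∂F_y/∂z = 0,
    (∇ × F)_y = ∂F_x/∂z - ∂F_z/∂x = 0,
    (∇ × F)_z = ∂F_y/∂x - ∂F_x/∂y = 42x^2 + 42y^2.

On z = 3, (curl F)_z = 42x^2 + 42y^2.

Convert to polar (x = r cos θ, y = r sin θ, dA = r dr dθ); the integrand becomes 42r^2, so

    ∬_D (curl F)_z dA = ∫_0^{2π} ∫_0^{7} (42r^2) · r dr dθ.

Inner (r from 0 to 7): 50421/2.
Outer (θ from 0 to 2π): 50421π.

Therefore ∮_C F · dr = 50421π.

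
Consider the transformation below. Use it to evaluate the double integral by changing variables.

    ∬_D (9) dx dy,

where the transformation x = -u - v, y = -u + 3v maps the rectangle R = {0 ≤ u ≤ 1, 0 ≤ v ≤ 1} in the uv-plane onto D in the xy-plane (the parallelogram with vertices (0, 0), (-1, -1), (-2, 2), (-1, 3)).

Compute the Jacobian determinant of (x, y) with respect to (u, v):

    ∂(x,y)/∂(u,v) = | -1  -1 | = (-1)(3) - (-1)(-1) = -4.
                   | -1  3 |

Its absolute value is |J| = 4 (the area scaling factor).

Substituting x = -u - v, y = -u + 3v into the integrand,

    9 → 9,

so the integral becomes

    ∬_R (9) · |J| du dv = ∫_0^1 ∫_0^1 (36) dv du.

Inner (v): 36.
Outer (u): 36.

Therefore ∬_D (9) dx dy = 36.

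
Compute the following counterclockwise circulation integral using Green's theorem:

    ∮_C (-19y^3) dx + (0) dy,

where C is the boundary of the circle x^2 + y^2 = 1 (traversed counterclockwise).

Green's theorem converts the closed line integral into a double integral over the enclosed region D:

    ∮_C P dx + Q dy = ∬_D (∂Q/∂x - ∂P/∂y) dA.

Here P = -19y^3, Q = 0, so

    ∂Q/∂x = 0,    ∂P/∂y = -57y^2,
    ∂Q/∂x - ∂P/∂y = 57y^2.

D is the region x^2 + y^2 ≤ 1. Evaluating the double integral:

In polar coordinates (x = r cos θ, y = r sin θ, dA = r dr dθ) the integrand becomes 57r^2sin(θ)^2, so

    ∬_D (57y^2) dA = ∫_0^{2π} ∫_0^{1} (57r^2sin(θ)^2) · r dr dθ.

Inner (r from 0 to 1): 57sin(θ)^2/4.
Outer (θ from 0 to 2π): 57π/4.

Therefore ∮_C P dx + Q dy = 57π/4.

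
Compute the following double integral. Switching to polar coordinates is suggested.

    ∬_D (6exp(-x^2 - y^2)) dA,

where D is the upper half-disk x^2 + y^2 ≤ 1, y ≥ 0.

The region D is 0 ≤ r ≤ 1, 0 ≤ θ ≤ π in polar coordinates, where x = r cos(θ), y = r sin(θ), and dA = r dr dθ.

Under the substitution, the integrand becomes 6exp(-r^2), so

    ∬_D (6exp(-x^2 - y^2)) dA = ∫_{0}^{π} ∫_{0}^{1} (6exp(-r^2)) · r dr dθ.

Inner integral (in r): ∫_{0}^{1} (6exp(-r^2)) · r dr = 3 - 3exp(-1).

Outer integral (in θ): ∫_{0}^{π} (3 - 3exp(-1)) dθ = -3π exp(-1) + 3π.

Therefore ∬_D (6exp(-x^2 - y^2)) dA = -3π exp(-1) + 3π.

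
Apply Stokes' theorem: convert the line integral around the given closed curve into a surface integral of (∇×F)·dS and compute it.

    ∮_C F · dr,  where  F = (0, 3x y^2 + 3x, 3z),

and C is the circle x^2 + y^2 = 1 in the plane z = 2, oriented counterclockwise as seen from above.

Let S be the flat disk x^2 + y^2 ≤ 1 in the plane z = 2, with upward unit normal n̂ = ẑ. By Stokes' theorem,

    ∮_C F · dr = ∬_S (∇ × F) · n̂ dS = ∬_D (curl F)_z dA,

where D is the disk x^2 + y^2 ≤ 1.

Compute the curl of F = (0, 3x y^2 + 3x, 3z):
    (∇ × F)_x = ∂F_z/∂y - ∂F_y/∂z = 0,
    (∇ × F)_y = ∂F_x/∂z - ∂F_z/∂x = 0,
    (∇ × F)_z = ∂F_y/∂x - ∂F_x/∂y = 3y^2 + 3.

On z = 2, (curl F)_z = 3y^2 + 3.

Convert to polar (x = r cos θ, y = r sin θ, dA = r dr dθ); the integrand becomes 3r^2sin(θ)^2 + 3, so

    ∬_D (curl F)_z dA = ∫_0^{2π} ∫_0^{1} (3r^2sin(θ)^2 + 3) · r dr dθ.

Inner (r from 0 to 1): 3sin(θ)^2/4 + 3/2.
Outer (θ from 0 to 2π): 15π/4.

Therefore ∮_C F · dr = 15π/4.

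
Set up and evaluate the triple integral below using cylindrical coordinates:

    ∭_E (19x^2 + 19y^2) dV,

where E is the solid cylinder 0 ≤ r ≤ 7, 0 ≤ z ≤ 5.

In cylindrical coordinates, x = r cos(θ), y = r sin(θ), z = z, and dV = r dr dθ dz.

The integrand becomes 19r^2, so

    ∭_E (19x^2 + 19y^2) dV = ∫_{0}^{2π} ∫_{0}^{7} ∫_{0}^{5} (19r^2) · r dz dr dθ.

Inner (z): 95r^3.
Middle (r from 0 to 7): 228095/4.
Outer (θ): 228095π/2.

Therefore the triple integral equals 228095π/2.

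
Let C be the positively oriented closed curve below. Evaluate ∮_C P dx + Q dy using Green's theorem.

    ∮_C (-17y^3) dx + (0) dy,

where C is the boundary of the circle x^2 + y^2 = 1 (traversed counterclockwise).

Green's theorem converts the closed line integral into a double integral over the enclosed region D:

    ∮_C P dx + Q dy = ∬_D (∂Q/∂x - ∂P/∂y) dA.

Here P = -17y^3, Q = 0, so

    ∂Q/∂x = 0,    ∂P/∂y = -51y^2,
    ∂Q/∂x - ∂P/∂y = 51y^2.

D is the region x^2 + y^2 ≤ 1. Evaluating the double integral:

In polar coordinates (x = r cos θ, y = r sin θ, dA = r dr dθ) the integrand becomes 51r^2sin(θ)^2, so

    ∬_D (51y^2) dA = ∫_0^{2π} ∫_0^{1} (51r^2sin(θ)^2) · r dr dθ.

Inner (r from 0 to 1): 51sin(θ)^2/4.
Outer (θ from 0 to 2π): 51π/4.

Therefore ∮_C P dx + Q dy = 51π/4.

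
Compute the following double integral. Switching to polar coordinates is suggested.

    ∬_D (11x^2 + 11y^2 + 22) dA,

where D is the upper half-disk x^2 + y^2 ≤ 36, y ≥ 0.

The region D is 0 ≤ r ≤ 6, 0 ≤ θ ≤ π in polar coordinates, where x = r cos(θ), y = r sin(θ), and dA = r dr dθ.

Under the substitution, the integrand becomes 11r^2 + 22, so

    ∬_D (11x^2 + 11y^2 + 22) dA = ∫_{0}^{π} ∫_{0}^{6} (11r^2 + 22) · r dr dθ.

Inner integral (in r): ∫_{0}^{6} (11r^2 + 22) · r dr = 3960.

Outer integral (in θ): ∫_{0}^{π} (3960) dθ = 3960π.

Therefore ∬_D (11x^2 + 11y^2 + 22) dA = 3960π.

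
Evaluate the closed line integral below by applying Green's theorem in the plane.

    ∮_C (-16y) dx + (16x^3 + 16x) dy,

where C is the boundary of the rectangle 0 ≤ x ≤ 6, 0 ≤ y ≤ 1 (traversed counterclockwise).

Green's theorem converts the closed line integral into a double integral over the enclosed region D:

    ∮_C P dx + Q dy = ∬_D (∂Q/∂x - ∂P/∂y) dA.

Here P = -16y, Q = 16x^3 + 16x, so

    ∂Q/∂x = 48x^2 + 16,    ∂P/∂y = -16,
    ∂Q/∂x - ∂P/∂y = 48x^2 + 32.

D is the region 0 ≤ x ≤ 6, 0 ≤ y ≤ 1. Evaluating the double integral:

    ∬_D (48x^2 + 32) dA = ∫_0^{6} ∫_0^{1} (48x^2 + 32) dy dx.

Inner (y from 0 to 1): 48x^2 + 32.
Outer (x from 0 to 6): 3648.

Therefore ∮_C P dx + Q dy = 3648.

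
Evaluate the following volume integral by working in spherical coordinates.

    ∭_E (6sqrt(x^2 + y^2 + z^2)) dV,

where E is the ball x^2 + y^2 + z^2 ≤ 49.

In spherical coordinates, x = ρ sin(φ) cos(θ), y = ρ sin(φ) sin(θ), z = ρ cos(φ), and dV = ρ^2 sin(φ) dρ dφ dθ.

The integrand becomes 6ρ, so

    ∭_E (6sqrt(x^2 + y^2 + z^2)) dV = ∫_{0}^{2π} ∫_{0}^{π} ∫_{0}^{7} (6ρ) · ρ^2 sin(φ) dρ dφ dθ.

Inner (ρ): 7203sin(φ)/2.
Middle (φ): 7203.
Outer (θ): 14406π.

Therefore the triple integral equals 14406π.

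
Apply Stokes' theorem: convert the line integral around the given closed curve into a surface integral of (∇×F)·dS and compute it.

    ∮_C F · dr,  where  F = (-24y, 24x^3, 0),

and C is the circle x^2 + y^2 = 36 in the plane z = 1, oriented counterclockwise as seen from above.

Let S be the flat disk x^2 + y^2 ≤ 36 in the plane z = 1, with upward unit normal n̂ = ẑ. By Stokes' theorem,

    ∮_C F · dr = ∬_S (∇ × F) · n̂ dS = ∬_D (curl F)_z dA,

where D is the disk x^2 + y^2 ≤ 36.

Compute the curl of F = (-24y, 24x^3, 0):
    (∇ × F)_x = ∂F_z/∂y - ∂F_y/∂z = 0,
    (∇ × F)_y = ∂F_x/∂z - ∂F_z/∂x = 0,
    (∇ × F)_z = ∂F_y/∂x - ∂F_x/∂y = 72x^2 + 24.

On z = 1, (curl F)_z = 72x^2 + 24.

Convert to polar (x = r cos θ, y = r sin θ, dA = r dr dθ); the integrand becomes 72r^2cos(θ)^2 + 24, so

    ∬_D (curl F)_z dA = ∫_0^{2π} ∫_0^{6} (72r^2cos(θ)^2 + 24) · r dr dθ.

Inner (r from 0 to 6): 23328cos(θ)^2 + 432.
Outer (θ from 0 to 2π): 24192π.

Therefore ∮_C F · dr = 24192π.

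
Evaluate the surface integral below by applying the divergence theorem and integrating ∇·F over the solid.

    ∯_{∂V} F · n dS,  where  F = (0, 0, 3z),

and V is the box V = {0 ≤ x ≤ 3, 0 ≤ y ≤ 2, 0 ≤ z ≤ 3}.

By the divergence theorem,

    ∯_{∂V} F · n dS = ∭_V (∇ · F) dV.

Compute the divergence:
    ∇ · F = ∂F_x/∂x + ∂F_y/∂y + ∂F_z/∂z = 0 + 0 + 3 = 3.

V is a rectangular box, so dV = dx dy dz with 0 ≤ x ≤ 3, 0 ≤ y ≤ 2, 0 ≤ z ≤ 3.

Integrate (3) over V as an iterated integral:

    ∭_V (∇·F) dV = ∫_0^{3} ∫_0^{2} ∫_0^{3} (3) dz dy dx.

Inner (z from 0 to 3): 9.
Middle (y from 0 to 2): 18.
Outer (x from 0 to 3): 54.

Therefore ∯_{∂V} F · n dS = 54.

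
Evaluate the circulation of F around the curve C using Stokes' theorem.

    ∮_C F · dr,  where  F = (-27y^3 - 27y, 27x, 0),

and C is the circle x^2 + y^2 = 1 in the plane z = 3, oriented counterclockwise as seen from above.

Let S be the flat disk x^2 + y^2 ≤ 1 in the plane z = 3, with upward unit normal n̂ = ẑ. By Stokes' theorem,

    ∮_C F · dr = ∬_S (∇ × F) · n̂ dS = ∬_D (curl F)_z dA,

where D is the disk x^2 + y^2 ≤ 1.

Compute the curl of F = (-27y^3 - 27y, 27x, 0):
    (∇ × F)_x = ∂F_z/∂y - ∂F_y/∂z = 0,
    (∇ × F)_y = ∂F_x/∂z - ∂F_z/∂x = 0,
    (∇ × F)_z = ∂F_y/∂x - ∂F_x/∂y = 81y^2 + 54.

On z = 3, (curl F)_z = 81y^2 + 54.

Convert to polar (x = r cos θ, y = r sin θ, dA = r dr dθ); the integrand becomes 81r^2sin(θ)^2 + 54, so

    ∬_D (curl F)_z dA = ∫_0^{2π} ∫_0^{1} (81r^2sin(θ)^2 + 54) · r dr dθ.

Inner (r from 0 to 1): 81sin(θ)^2/4 + 27.
Outer (θ from 0 to 2π): 297π/4.

Therefore ∮_C F · dr = 297π/4.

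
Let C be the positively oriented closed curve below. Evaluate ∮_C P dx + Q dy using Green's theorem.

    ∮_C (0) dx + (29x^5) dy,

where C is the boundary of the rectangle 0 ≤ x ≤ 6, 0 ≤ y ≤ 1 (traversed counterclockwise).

Green's theorem converts the closed line integral into a double integral over the enclosed region D:

    ∮_C P dx + Q dy = ∬_D (∂Q/∂x - ∂P/∂y) dA.

Here P = 0, Q = 29x^5, so

    ∂Q/∂x = 145x^4,    ∂P/∂y = 0,
    ∂Q/∂x - ∂P/∂y = 145x^4.

D is the region 0 ≤ x ≤ 6, 0 ≤ y ≤ 1. Evaluating the double integral:

    ∬_D (145x^4) dA = ∫_0^{6} ∫_0^{1} (145x^4) dy dx.

Inner (y from 0 to 1): 145x^4.
Outer (x from 0 to 6): 225504.

Therefore ∮_C P dx + Q dy = 225504.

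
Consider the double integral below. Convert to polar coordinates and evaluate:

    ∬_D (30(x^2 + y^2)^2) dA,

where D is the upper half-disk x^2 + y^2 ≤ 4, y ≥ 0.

The region D is 0 ≤ r ≤ 2, 0 ≤ θ ≤ π in polar coordinates, where x = r cos(θ), y = r sin(θ), and dA = r dr dθ.

Under the substitution, the integrand becomes 30r^4, so

    ∬_D (30(x^2 + y^2)^2) dA = ∫_{0}^{π} ∫_{0}^{2} (30r^4) · r dr dθ.

Inner integral (in r): ∫_{0}^{2} (30r^4) · r dr = 320.

Outer integral (in θ): ∫_{0}^{π} (320) dθ = 320π.

Therefore ∬_D (30(x^2 + y^2)^2) dA = 320π.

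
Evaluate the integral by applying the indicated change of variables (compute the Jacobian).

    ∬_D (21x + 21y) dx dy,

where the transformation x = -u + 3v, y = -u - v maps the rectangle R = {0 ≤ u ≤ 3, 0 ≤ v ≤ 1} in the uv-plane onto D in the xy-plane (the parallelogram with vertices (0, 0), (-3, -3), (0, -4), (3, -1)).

Compute the Jacobian determinant of (x, y) with respect to (u, v):

    ∂(x,y)/∂(u,v) = | -1  3 | = (-1)(-1) - (3)(-1) = 4.
                   | -1  -1 |

Its absolute value is |J| = 4 (the area scaling factor).

Substituting x = -u + 3v, y = -u - v into the integrand,

    21x + 21y → -42u + 42v,

so the integral becomes

    ∬_R (-42u + 42v) · |J| du dv = ∫_0^3 ∫_0^1 (-168u + 168v) dv du.

Inner (v): 84 - 168u.
Outer (u): -504.

Therefore ∬_D (21x + 21y) dx dy = -504.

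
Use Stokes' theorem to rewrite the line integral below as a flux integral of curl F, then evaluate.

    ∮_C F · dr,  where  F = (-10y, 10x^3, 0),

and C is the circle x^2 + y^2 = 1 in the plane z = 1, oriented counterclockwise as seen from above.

Let S be the flat disk x^2 + y^2 ≤ 1 in the plane z = 1, with upward unit normal n̂ = ẑ. By Stokes' theorem,

    ∮_C F · dr = ∬_S (∇ × F) · n̂ dS = ∬_D (curl F)_z dA,

where D is the disk x^2 + y^2 ≤ 1.

Compute the curl of F = (-10y, 10x^3, 0):
    (∇ × F)_x = ∂F_z/∂y - ∂F_y/∂z = 0,
    (∇ × F)_y = ∂F_x/∂z - ∂F_z/∂x = 0,
    (∇ × F)_z = ∂F_y/∂x - ∂F_x/∂y = 30x^2 + 10.

On z = 1, (curl F)_z = 30x^2 + 10.

Convert to polar (x = r cos θ, y = r sin θ, dA = r dr dθ); the integrand becomes 30r^2cos(θ)^2 + 10, so

    ∬_D (curl F)_z dA = ∫_0^{2π} ∫_0^{1} (30r^2cos(θ)^2 + 10) · r dr dθ.

Inner (r from 0 to 1): 15cos(θ)^2/2 + 5.
Outer (θ from 0 to 2π): 35π/2.

Therefore ∮_C F · dr = 35π/2.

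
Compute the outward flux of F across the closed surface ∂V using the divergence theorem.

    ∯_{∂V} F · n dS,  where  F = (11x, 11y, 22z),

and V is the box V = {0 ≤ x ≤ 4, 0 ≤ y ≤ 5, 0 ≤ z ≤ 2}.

By the divergence theorem,

    ∯_{∂V} F · n dS = ∭_V (∇ · F) dV.

Compute the divergence:
    ∇ · F = ∂F_x/∂x + ∂F_y/∂y + ∂F_z/∂z = 11 + 11 + 22 = 44.

V is a rectangular box, so dV = dx dy dz with 0 ≤ x ≤ 4, 0 ≤ y ≤ 5, 0 ≤ z ≤ 2.

Integrate (44) over V as an iterated integral:

    ∭_V (∇·F) dV = ∫_0^{4} ∫_0^{5} ∫_0^{2} (44) dz dy dx.

Inner (z from 0 to 2): 88.
Middle (y from 0 to 5): 440.
Outer (x from 0 to 4): 1760.

Therefore ∯_{∂V} F · n dS = 1760.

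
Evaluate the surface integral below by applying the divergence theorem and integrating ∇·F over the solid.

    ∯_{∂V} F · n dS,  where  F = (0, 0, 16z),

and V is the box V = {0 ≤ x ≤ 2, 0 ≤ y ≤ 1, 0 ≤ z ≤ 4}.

By the divergence theorem,

    ∯_{∂V} F · n dS = ∭_V (∇ · F) dV.

Compute the divergence:
    ∇ · F = ∂F_x/∂x + ∂F_y/∂y + ∂F_z/∂z = 0 + 0 + 16 = 16.

V is a rectangular box, so dV = dx dy dz with 0 ≤ x ≤ 2, 0 ≤ y ≤ 1, 0 ≤ z ≤ 4.

Integrate (16) over V as an iterated integral:

    ∭_V (∇·F) dV = ∫_0^{2} ∫_0^{1} ∫_0^{4} (16) dz dy dx.

Inner (z from 0 to 4): 64.
Middle (y from 0 to 1): 64.
Outer (x from 0 to 2): 128.

Therefore ∯_{∂V} F · n dS = 128.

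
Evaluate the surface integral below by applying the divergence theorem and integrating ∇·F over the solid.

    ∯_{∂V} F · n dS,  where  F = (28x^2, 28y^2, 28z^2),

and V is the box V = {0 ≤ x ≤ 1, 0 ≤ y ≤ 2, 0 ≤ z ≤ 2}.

By the divergence theorem,

    ∯_{∂V} F · n dS = ∭_V (∇ · F) dV.

Compute the divergence:
    ∇ · F = ∂F_x/∂x + ∂F_y/∂y + ∂F_z/∂z = 56x + 56y + 56z.

V is a rectangular box, so dV = dx dy dz with 0 ≤ x ≤ 1, 0 ≤ y ≤ 2, 0 ≤ z ≤ 2.

Integrate (56x + 56y + 56z) over V as an iterated integral:

    ∭_V (∇·F) dV = ∫_0^{1} ∫_0^{2} ∫_0^{2} (56x + 56y + 56z) dz dy dx.

Inner (z from 0 to 2): 112x + 112y + 112.
Middle (y from 0 to 2): 224x + 448.
Outer (x from 0 to 1): 560.

Therefore ∯_{∂V} F · n dS = 560.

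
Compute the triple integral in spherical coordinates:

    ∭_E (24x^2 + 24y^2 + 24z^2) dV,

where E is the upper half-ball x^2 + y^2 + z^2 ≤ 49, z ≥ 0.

In spherical coordinates, x = ρ sin(φ) cos(θ), y = ρ sin(φ) sin(θ), z = ρ cos(φ), and dV = ρ^2 sin(φ) dρ dφ dθ.

The integrand becomes 24ρ^2, so

    ∭_E (24x^2 + 24y^2 + 24z^2) dV = ∫_{0}^{2π} ∫_{0}^{π/2} ∫_{0}^{7} (24ρ^2) · ρ^2 sin(φ) dρ dφ dθ.

Inner (ρ): 403368sin(φ)/5.
Middle (φ): 403368/5.
Outer (θ): 806736π/5.

Therefore the triple integral equals 806736π/5.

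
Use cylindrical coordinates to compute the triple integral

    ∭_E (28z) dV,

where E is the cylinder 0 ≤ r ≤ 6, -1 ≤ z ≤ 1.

In cylindrical coordinates, x = r cos(θ), y = r sin(θ), z = z, and dV = r dr dθ dz.

The integrand becomes 28z, so

    ∭_E (28z) dV = ∫_{0}^{2π} ∫_{0}^{6} ∫_{-1}^{1} (28z) · r dz dr dθ.

Inner (z): 0.
Middle (r from 0 to 6): 0.
Outer (θ): 0.

Therefore the triple integral equals 0.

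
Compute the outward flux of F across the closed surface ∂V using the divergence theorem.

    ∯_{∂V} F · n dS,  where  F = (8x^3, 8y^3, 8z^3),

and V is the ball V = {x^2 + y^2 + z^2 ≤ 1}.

By the divergence theorem,

    ∯_{∂V} F · n dS = ∭_V (∇ · F) dV.

Compute the divergence:
    ∇ · F = ∂F_x/∂x + ∂F_y/∂y + ∂F_z/∂z = 24x^2 + 24y^2 + 24z^2.

In spherical coordinates, x = ρ sin(φ) cos(θ), y = ρ sin(φ) sin(θ), z = ρ cos(φ), dV = ρ^2 sin(φ) dρ dφ dθ, with 0 ≤ ρ ≤ 1, 0 ≤ φ ≤ π, 0 ≤ θ ≤ 2π.

The integrand, after substitution and multiplying by the volume element, becomes (24ρ^2) · ρ^2 sin(φ), so

    ∭_V (∇·F) dV = ∫_0^{2π} ∫_0^{π} ∫_0^{1} (24ρ^2) · ρ^2 sin(φ) dρ dφ dθ.

Inner (ρ from 0 to 1): 24sin(φ)/5.
Middle (φ from 0 to π): 48/5.
Outer (θ from 0 to 2π): 96π/5.

Therefore ∯_{∂V} F · n dS = 96π/5.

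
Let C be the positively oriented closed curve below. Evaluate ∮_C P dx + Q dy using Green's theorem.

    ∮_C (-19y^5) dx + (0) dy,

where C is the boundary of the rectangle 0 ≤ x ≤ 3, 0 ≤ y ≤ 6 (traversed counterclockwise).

Green's theorem converts the closed line integral into a double integral over the enclosed region D:

    ∮_C P dx + Q dy = ∬_D (∂Q/∂x - ∂P/∂y) dA.

Here P = -19y^5, Q = 0, so

    ∂Q/∂x = 0,    ∂P/∂y = -95y^4,
    ∂Q/∂x - ∂P/∂y = 95y^4.

D is the region 0 ≤ x ≤ 3, 0 ≤ y ≤ 6. Evaluating the double integral:

    ∬_D (95y^4) dA = ∫_0^{3} ∫_0^{6} (95y^4) dy dx.

Inner (y from 0 to 6): 147744.
Outer (x from 0 to 3): 443232.

Therefore ∮_C P dx + Q dy = 443232.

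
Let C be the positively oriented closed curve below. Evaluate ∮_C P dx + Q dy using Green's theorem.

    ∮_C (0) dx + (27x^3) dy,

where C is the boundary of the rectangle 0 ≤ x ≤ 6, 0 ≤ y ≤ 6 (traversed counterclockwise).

Green's theorem converts the closed line integral into a double integral over the enclosed region D:

    ∮_C P dx + Q dy = ∬_D (∂Q/∂x - ∂P/∂y) dA.

Here P = 0, Q = 27x^3, so

    ∂Q/∂x = 81x^2,    ∂P/∂y = 0,
    ∂Q/∂x - ∂P/∂y = 81x^2.

D is the region 0 ≤ x ≤ 6, 0 ≤ y ≤ 6. Evaluating the double integral:

    ∬_D (81x^2) dA = ∫_0^{6} ∫_0^{6} (81x^2) dy dx.

Inner (y from 0 to 6): 486x^2.
Outer (x from 0 to 6): 34992.

Therefore ∮_C P dx + Q dy = 34992.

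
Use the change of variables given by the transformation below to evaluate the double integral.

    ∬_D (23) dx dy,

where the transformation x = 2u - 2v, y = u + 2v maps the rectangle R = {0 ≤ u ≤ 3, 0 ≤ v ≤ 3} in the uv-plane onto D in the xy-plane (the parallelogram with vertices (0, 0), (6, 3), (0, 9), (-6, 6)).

Compute the Jacobian determinant of (x, y) with respect to (u, v):

    ∂(x,y)/∂(u,v) = | 2  -2 | = (2)(2) - (-2)(1) = 6.
                   | 1  2 |

Its absolute value is |J| = 6 (the area scaling factor).

Substituting x = 2u - 2v, y = u + 2v into the integrand,

    23 → 23,

so the integral becomes

    ∬_R (23) · |J| du dv = ∫_0^3 ∫_0^3 (138) dv du.

Inner (v): 414.
Outer (u): 1242.

Therefore ∬_D (23) dx dy = 1242.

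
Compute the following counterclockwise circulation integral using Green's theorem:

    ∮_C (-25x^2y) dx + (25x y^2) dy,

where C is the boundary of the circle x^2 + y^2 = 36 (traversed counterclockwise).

Green's theorem converts the closed line integral into a double integral over the enclosed region D:

    ∮_C P dx + Q dy = ∬_D (∂Q/∂x - ∂P/∂y) dA.

Here P = -25x^2y, Q = 25x y^2, so

    ∂Q/∂x = 25y^2,    ∂P/∂y = -25x^2,
    ∂Q/∂x - ∂P/∂y = 25x^2 + 25y^2.

D is the region x^2 + y^2 ≤ 36. Evaluating the double integral:

In polar coordinates (x = r cos θ, y = r sin θ, dA = r dr dθ) the integrand becomes 25r^2, so

    ∬_D (25x^2 + 25y^2) dA = ∫_0^{2π} ∫_0^{6} (25r^2) · r dr dθ.

Inner (r from 0 to 6): 8100.
Outer (θ from 0 to 2π): 16200π.

Therefore ∮_C P dx + Q dy = 16200π.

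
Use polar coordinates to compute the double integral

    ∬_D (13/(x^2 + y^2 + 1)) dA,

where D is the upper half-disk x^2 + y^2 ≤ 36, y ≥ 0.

The region D is 0 ≤ r ≤ 6, 0 ≤ θ ≤ π in polar coordinates, where x = r cos(θ), y = r sin(θ), and dA = r dr dθ.

Under the substitution, the integrand becomes 13/(r^2 + 1), so

    ∬_D (13/(x^2 + y^2 + 1)) dA = ∫_{0}^{π} ∫_{0}^{6} (13/(r^2 + 1)) · r dr dθ.

Inner integral (in r): ∫_{0}^{6} (13/(r^2 + 1)) · r dr = 13log(37)/2.

Outer integral (in θ): ∫_{0}^{π} (13log(37)/2) dθ = 13π log(37)/2.

Therefore ∬_D (13/(x^2 + y^2 + 1)) dA = 13π log(37)/2.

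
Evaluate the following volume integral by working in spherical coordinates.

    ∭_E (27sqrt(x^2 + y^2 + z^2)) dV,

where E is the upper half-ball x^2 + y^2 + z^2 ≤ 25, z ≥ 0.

In spherical coordinates, x = ρ sin(φ) cos(θ), y = ρ sin(φ) sin(θ), z = ρ cos(φ), and dV = ρ^2 sin(φ) dρ dφ dθ.

The integrand becomes 27ρ, so

    ∭_E (27sqrt(x^2 + y^2 + z^2)) dV = ∫_{0}^{2π} ∫_{0}^{π/2} ∫_{0}^{5} (27ρ) · ρ^2 sin(φ) dρ dφ dθ.

Inner (ρ): 16875sin(φ)/4.
Middle (φ): 16875/4.
Outer (θ): 16875π/2.

Therefore the triple integral equals 16875π/2.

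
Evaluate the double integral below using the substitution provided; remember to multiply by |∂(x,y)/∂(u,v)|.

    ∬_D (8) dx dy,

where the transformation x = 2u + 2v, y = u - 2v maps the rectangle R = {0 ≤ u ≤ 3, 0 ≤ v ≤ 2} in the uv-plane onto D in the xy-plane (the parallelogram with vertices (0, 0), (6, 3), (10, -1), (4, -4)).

Compute the Jacobian determinant of (x, y) with respect to (u, v):

    ∂(x,y)/∂(u,v) = | 2  2 | = (2)(-2) - (2)(1) = -6.
                   | 1  -2 |

Its absolute value is |J| = 6 (the area scaling factor).

Substituting x = 2u + 2v, y = u - 2v into the integrand,

    8 → 8,

so the integral becomes

    ∬_R (8) · |J| du dv = ∫_0^3 ∫_0^2 (48) dv du.

Inner (v): 96.
Outer (u): 288.

Therefore ∬_D (8) dx dy = 288.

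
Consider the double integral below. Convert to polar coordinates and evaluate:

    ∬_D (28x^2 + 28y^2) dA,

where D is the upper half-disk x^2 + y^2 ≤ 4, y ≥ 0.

The region D is 0 ≤ r ≤ 2, 0 ≤ θ ≤ π in polar coordinates, where x = r cos(θ), y = r sin(θ), and dA = r dr dθ.

Under the substitution, the integrand becomes 28r^2, so

    ∬_D (28x^2 + 28y^2) dA = ∫_{0}^{π} ∫_{0}^{2} (28r^2) · r dr dθ.

Inner integral (in r): ∫_{0}^{2} (28r^2) · r dr = 112.

Outer integral (in θ): ∫_{0}^{π} (112) dθ = 112π.

Therefore ∬_D (28x^2 + 28y^2) dA = 112π.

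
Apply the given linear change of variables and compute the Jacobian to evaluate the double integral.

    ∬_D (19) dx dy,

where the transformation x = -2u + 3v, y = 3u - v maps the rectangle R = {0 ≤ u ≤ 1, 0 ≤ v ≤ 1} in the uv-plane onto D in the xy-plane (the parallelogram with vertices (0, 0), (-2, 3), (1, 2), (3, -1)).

Compute the Jacobian determinant of (x, y) with respect to (u, v):

    ∂(x,y)/∂(u,v) = | -2  3 | = (-2)(-1) - (3)(3) = -7.
                   | 3  -1 |

Its absolute value is |J| = 7 (the area scaling factor).

Substituting x = -2u + 3v, y = 3u - v into the integrand,

    19 → 19,

so the integral becomes

    ∬_R (19) · |J| du dv = ∫_0^1 ∫_0^1 (133) dv du.

Inner (v): 133.
Outer (u): 133.

Therefore ∬_D (19) dx dy = 133.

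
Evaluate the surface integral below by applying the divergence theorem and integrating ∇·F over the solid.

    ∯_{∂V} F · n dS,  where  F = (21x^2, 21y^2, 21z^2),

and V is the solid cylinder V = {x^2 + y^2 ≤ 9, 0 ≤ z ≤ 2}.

By the divergence theorem,

    ∯_{∂V} F · n dS = ∭_V (∇ · F) dV.

Compute the divergence:
    ∇ · F = ∂F_x/∂x + ∂F_y/∂y + ∂F_z/∂z = 42x + 42y + 42z.

In cylindrical coordinates, x = r cos(θ), y = r sin(θ), z = z, dV = r dr dθ dz, with 0 ≤ r ≤ 3, 0 ≤ θ ≤ 2π, 0 ≤ z ≤ 2.

The integrand, after substitution and multiplying by the volume element, becomes (42sqrt(2)r sin(θ + π/4) + 42z) · r, so

    ∭_V (∇·F) dV = ∫_0^{2π} ∫_0^{3} ∫_0^{2} (42sqrt(2)r sin(θ + π/4) + 42z) · r dz dr dθ.

Inner (z from 0 to 2): 84r (sqrt(2)r sin(θ + π/4) + 1).
Middle (r from 0 to 3): 756sqrt(2)sin(θ + π/4) + 378.
Outer (θ from 0 to 2π): 756π.

Therefore ∯_{∂V} F · n dS = 756π.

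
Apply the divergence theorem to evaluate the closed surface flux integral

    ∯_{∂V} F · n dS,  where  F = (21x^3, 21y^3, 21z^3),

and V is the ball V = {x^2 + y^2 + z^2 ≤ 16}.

By the divergence theorem,

    ∯_{∂V} F · n dS = ∭_V (∇ · F) dV.

Compute the divergence:
    ∇ · F = ∂F_x/∂x + ∂F_y/∂y + ∂F_z/∂z = 63x^2 + 63y^2 + 63z^2.

In spherical coordinates, x = ρ sin(φ) cos(θ), y = ρ sin(φ) sin(θ), z = ρ cos(φ), dV = ρ^2 sin(φ) dρ dφ dθ, with 0 ≤ ρ ≤ 4, 0 ≤ φ ≤ π, 0 ≤ θ ≤ 2π.

The integrand, after substitution and multiplying by the volume element, becomes (63ρ^2) · ρ^2 sin(φ), so

    ∭_V (∇·F) dV = ∫_0^{2π} ∫_0^{π} ∫_0^{4} (63ρ^2) · ρ^2 sin(φ) dρ dφ dθ.

Inner (ρ from 0 to 4): 64512sin(φ)/5.
Middle (φ from 0 to π): 129024/5.
Outer (θ from 0 to 2π): 258048π/5.

Therefore ∯_{∂V} F · n dS = 258048π/5.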